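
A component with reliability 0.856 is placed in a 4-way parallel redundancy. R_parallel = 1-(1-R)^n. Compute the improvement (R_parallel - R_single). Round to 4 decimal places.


R_single = 0.856, n = 4
1 - R_single = 0.144
(1 - R_single)^n = 0.144^4 = 0.0004
R_parallel = 1 - 0.0004 = 0.9996
Improvement = 0.9996 - 0.856
Improvement = 0.1436

0.1436


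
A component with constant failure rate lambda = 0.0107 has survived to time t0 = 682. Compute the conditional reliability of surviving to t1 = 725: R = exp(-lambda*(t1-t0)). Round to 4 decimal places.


lambda = 0.0107
t0 = 682, t1 = 725
t1 - t0 = 43
lambda * (t1-t0) = 0.0107 * 43 = 0.4601
R = exp(-0.4601)
R = 0.6312

0.6312


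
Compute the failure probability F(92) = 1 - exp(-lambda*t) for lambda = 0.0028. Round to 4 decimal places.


lambda = 0.0028, t = 92
lambda * t = 0.2576
exp(-0.2576) = 0.7729
F(t) = 1 - 0.7729
F(t) = 0.2271

0.2271


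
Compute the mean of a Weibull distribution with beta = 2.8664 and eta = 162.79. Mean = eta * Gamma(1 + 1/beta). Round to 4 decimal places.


beta = 2.8664, eta = 162.79
1/beta = 0.3489
1 + 1/beta = 1.3489
Gamma(1.3489) = 0.8913
Mean = 162.79 * 0.8913
Mean = 145.0893

145.0893


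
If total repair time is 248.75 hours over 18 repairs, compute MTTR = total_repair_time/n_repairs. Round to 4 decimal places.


total_repair_time = 248.75
n_repairs = 18
MTTR = 248.75 / 18
MTTR = 13.8194

13.8194


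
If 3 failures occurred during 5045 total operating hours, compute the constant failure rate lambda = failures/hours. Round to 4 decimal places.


failures = 3
total_hours = 5045
lambda = 3 / 5045
lambda = 0.0006

0.0006


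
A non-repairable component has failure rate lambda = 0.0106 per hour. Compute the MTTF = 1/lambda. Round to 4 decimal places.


lambda = 0.0106
MTTF = 1 / 0.0106
MTTF = 94.3396

94.3396


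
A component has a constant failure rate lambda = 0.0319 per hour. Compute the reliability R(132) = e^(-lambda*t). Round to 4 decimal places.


lambda = 0.0319
t = 132
lambda * t = 4.2108
R(t) = e^(-4.2108)
R(t) = 0.0148

0.0148


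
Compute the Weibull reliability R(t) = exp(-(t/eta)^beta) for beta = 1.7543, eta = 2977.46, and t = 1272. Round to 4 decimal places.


beta = 1.7543, eta = 2977.46, t = 1272
t/eta = 1272 / 2977.46 = 0.4272
(t/eta)^beta = 0.4272^1.7543 = 0.2249
R(t) = exp(-0.2249)
R(t) = 0.7986

0.7986


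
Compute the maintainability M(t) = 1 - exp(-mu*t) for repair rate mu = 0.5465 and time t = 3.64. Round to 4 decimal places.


mu = 0.5465, t = 3.64
mu * t = 0.5465 * 3.64 = 1.9893
exp(-1.9893) = 0.1368
M(t) = 1 - 0.1368
M(t) = 0.8632

0.8632


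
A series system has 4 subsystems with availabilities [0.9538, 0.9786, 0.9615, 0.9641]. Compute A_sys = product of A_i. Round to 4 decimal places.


Subsystems: [0.9538, 0.9786, 0.9615, 0.9641]
After subsystem 1 (A=0.9538): product = 0.9538
After subsystem 2 (A=0.9786): product = 0.9334
After subsystem 3 (A=0.9615): product = 0.8975
After subsystem 4 (A=0.9641): product = 0.8652
A_sys = 0.8652

0.8652


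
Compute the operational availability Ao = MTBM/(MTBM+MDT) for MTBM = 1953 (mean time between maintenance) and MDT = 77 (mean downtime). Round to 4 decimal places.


MTBM = 1953
MDT = 77
MTBM + MDT = 2030
Ao = 1953 / 2030
Ao = 0.9621

0.9621


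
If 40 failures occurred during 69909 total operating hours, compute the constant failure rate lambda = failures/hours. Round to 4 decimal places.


failures = 40
total_hours = 69909
lambda = 40 / 69909
lambda = 0.0006

0.0006


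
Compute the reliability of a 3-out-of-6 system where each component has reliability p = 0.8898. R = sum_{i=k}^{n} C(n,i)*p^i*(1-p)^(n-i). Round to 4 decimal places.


k = 3, n = 6, p = 0.8898
i=3: C(6,3)=20 * 0.8898^3 * 0.1102^3 = 0.0189
i=4: C(6,4)=15 * 0.8898^4 * 0.1102^2 = 0.1142
i=5: C(6,5)=6 * 0.8898^5 * 0.1102^1 = 0.3688
i=6: C(6,6)=1 * 0.8898^6 * 0.1102^0 = 0.4963
R = sum of terms = 0.9982

0.9982


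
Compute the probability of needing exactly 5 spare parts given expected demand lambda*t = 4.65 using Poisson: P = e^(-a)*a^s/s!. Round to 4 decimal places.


a = 4.65, s = 5
e^(-a) = e^(-4.65) = 0.0096
a^s = 4.65^5 = 2174.0262
s! = 120
P = 0.0096 * 2174.0262 / 120
P = 0.1732

0.1732


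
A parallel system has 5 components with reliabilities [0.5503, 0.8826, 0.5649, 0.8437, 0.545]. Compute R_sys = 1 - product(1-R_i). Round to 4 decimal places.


Components: [0.5503, 0.8826, 0.5649, 0.8437, 0.545]
(1 - 0.5503) = 0.4497, running product = 0.4497
(1 - 0.8826) = 0.1174, running product = 0.0528
(1 - 0.5649) = 0.4351, running product = 0.023
(1 - 0.8437) = 0.1563, running product = 0.0036
(1 - 0.545) = 0.455, running product = 0.0016
Product of (1-R_i) = 0.0016
R_sys = 1 - 0.0016 = 0.9984

0.9984


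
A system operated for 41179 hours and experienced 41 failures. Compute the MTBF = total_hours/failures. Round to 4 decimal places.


total_hours = 41179
failures = 41
MTBF = 41179 / 41
MTBF = 1004.3659

1004.3659


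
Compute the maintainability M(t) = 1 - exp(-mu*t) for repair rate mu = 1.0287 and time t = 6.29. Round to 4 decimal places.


mu = 1.0287, t = 6.29
mu * t = 1.0287 * 6.29 = 6.4705
exp(-6.4705) = 0.0015
M(t) = 1 - 0.0015
M(t) = 0.9985

0.9985


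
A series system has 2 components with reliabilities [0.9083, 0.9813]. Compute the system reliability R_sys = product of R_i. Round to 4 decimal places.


Components: [0.9083, 0.9813]
After component 1 (R=0.9083): product = 0.9083
After component 2 (R=0.9813): product = 0.8913
R_sys = 0.8913

0.8913


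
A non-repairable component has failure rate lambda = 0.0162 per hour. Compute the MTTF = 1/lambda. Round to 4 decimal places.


lambda = 0.0162
MTTF = 1 / 0.0162
MTTF = 61.7284

61.7284


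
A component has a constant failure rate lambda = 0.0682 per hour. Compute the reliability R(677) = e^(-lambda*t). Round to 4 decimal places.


lambda = 0.0682
t = 677
lambda * t = 46.1714
R(t) = e^(-46.1714)
R(t) = 0.0

0.0


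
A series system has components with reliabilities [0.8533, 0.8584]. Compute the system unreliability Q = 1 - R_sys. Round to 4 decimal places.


Components: [0.8533, 0.8584]
After component 1: product = 0.8533
After component 2: product = 0.7325
R_sys = 0.7325
Q = 1 - 0.7325 = 0.2675

0.2675


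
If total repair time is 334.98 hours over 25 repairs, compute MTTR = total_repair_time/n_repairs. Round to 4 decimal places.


total_repair_time = 334.98
n_repairs = 25
MTTR = 334.98 / 25
MTTR = 13.3992

13.3992


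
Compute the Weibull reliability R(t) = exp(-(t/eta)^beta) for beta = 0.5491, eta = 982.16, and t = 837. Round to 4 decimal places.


beta = 0.5491, eta = 982.16, t = 837
t/eta = 837 / 982.16 = 0.8522
(t/eta)^beta = 0.8522^0.5491 = 0.9159
R(t) = exp(-0.9159)
R(t) = 0.4001

0.4001


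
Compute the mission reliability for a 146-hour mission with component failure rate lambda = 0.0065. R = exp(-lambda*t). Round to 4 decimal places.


lambda = 0.0065
mission_time = 146
lambda * t = 0.0065 * 146 = 0.949
R = exp(-0.949)
R = 0.3871

0.3871


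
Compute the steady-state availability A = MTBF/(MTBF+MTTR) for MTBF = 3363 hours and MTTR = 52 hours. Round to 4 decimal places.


MTBF = 3363
MTTR = 52
MTBF + MTTR = 3415
A = 3363 / 3415
A = 0.9848

0.9848


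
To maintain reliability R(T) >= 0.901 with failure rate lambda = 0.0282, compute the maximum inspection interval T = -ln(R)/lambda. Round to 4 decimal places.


R_target = 0.901
lambda = 0.0282
-ln(0.901) = 0.1043
T = 0.1043 / 0.0282
T = 3.6968

3.6968


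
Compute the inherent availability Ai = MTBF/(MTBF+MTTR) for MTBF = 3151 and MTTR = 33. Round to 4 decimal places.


MTBF = 3151
MTTR = 33
MTBF + MTTR = 3184
Ai = 3151 / 3184
Ai = 0.9896

0.9896


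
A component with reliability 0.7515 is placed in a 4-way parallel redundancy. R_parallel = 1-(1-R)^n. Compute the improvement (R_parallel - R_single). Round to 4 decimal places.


R_single = 0.7515, n = 4
1 - R_single = 0.2485
(1 - R_single)^n = 0.2485^4 = 0.0038
R_parallel = 1 - 0.0038 = 0.9962
Improvement = 0.9962 - 0.7515
Improvement = 0.2447

0.2447


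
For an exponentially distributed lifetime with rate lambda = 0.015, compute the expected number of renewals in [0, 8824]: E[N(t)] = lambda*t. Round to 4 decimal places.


lambda = 0.015
t = 8824
E[N(t)] = lambda * t
E[N(t)] = 0.015 * 8824
E[N(t)] = 132.36

132.36


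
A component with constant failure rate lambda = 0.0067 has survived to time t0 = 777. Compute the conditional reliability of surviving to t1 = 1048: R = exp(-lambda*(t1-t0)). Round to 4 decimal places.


lambda = 0.0067
t0 = 777, t1 = 1048
t1 - t0 = 271
lambda * (t1-t0) = 0.0067 * 271 = 1.8157
R = exp(-1.8157)
R = 0.1627

0.1627


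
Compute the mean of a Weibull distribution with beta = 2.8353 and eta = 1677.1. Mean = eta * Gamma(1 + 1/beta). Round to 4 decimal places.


beta = 2.8353, eta = 1677.1
1/beta = 0.3527
1 + 1/beta = 1.3527
Gamma(1.3527) = 0.8909
Mean = 1677.1 * 0.8909
Mean = 1494.0969

1494.0969


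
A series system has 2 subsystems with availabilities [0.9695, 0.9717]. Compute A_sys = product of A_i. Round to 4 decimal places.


Subsystems: [0.9695, 0.9717]
After subsystem 1 (A=0.9695): product = 0.9695
After subsystem 2 (A=0.9717): product = 0.9421
A_sys = 0.9421

0.9421


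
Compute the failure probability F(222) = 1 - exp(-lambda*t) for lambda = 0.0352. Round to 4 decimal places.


lambda = 0.0352, t = 222
lambda * t = 7.8144
exp(-7.8144) = 0.0004
F(t) = 1 - 0.0004
F(t) = 0.9996

0.9996


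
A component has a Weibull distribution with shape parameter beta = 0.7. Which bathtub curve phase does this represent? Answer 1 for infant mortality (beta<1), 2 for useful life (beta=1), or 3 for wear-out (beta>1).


beta = 0.7
Compare beta to 1:
beta < 1 => infant mortality (phase 1)
beta = 1 => useful life (phase 2)
beta > 1 => wear-out (phase 3)
Since beta = 0.7, this is infant mortality (decreasing failure rate)
Phase = 1

1


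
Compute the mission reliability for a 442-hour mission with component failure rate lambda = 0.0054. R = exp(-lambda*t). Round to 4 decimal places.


lambda = 0.0054
mission_time = 442
lambda * t = 0.0054 * 442 = 2.3868
R = exp(-2.3868)
R = 0.0919

0.0919


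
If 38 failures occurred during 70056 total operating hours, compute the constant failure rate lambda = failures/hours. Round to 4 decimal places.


failures = 38
total_hours = 70056
lambda = 38 / 70056
lambda = 0.0005

0.0005


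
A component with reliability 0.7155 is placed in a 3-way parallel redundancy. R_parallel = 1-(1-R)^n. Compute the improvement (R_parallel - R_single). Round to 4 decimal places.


R_single = 0.7155, n = 3
1 - R_single = 0.2845
(1 - R_single)^n = 0.2845^3 = 0.023
R_parallel = 1 - 0.023 = 0.977
Improvement = 0.977 - 0.7155
Improvement = 0.2615

0.2615


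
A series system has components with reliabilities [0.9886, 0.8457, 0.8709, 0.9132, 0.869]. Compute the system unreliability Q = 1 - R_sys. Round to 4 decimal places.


Components: [0.9886, 0.8457, 0.8709, 0.9132, 0.869]
After component 1: product = 0.9886
After component 2: product = 0.8361
After component 3: product = 0.7281
After component 4: product = 0.6649
After component 5: product = 0.5778
R_sys = 0.5778
Q = 1 - 0.5778 = 0.4222

0.4222


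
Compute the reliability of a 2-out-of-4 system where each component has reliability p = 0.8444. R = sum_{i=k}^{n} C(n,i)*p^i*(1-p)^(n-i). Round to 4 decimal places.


k = 2, n = 4, p = 0.8444
i=2: C(4,2)=6 * 0.8444^2 * 0.1556^2 = 0.1036
i=3: C(4,3)=4 * 0.8444^3 * 0.1556^1 = 0.3747
i=4: C(4,4)=1 * 0.8444^4 * 0.1556^0 = 0.5084
R = sum of terms = 0.9867

0.9867


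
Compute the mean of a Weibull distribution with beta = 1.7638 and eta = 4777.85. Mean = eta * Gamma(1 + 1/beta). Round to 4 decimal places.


beta = 1.7638, eta = 4777.85
1/beta = 0.567
1 + 1/beta = 1.567
Gamma(1.567) = 0.8902
Mean = 4777.85 * 0.8902
Mean = 4253.3499

4253.3499


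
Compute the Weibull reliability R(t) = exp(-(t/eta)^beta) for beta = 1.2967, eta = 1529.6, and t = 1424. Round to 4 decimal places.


beta = 1.2967, eta = 1529.6, t = 1424
t/eta = 1424 / 1529.6 = 0.931
(t/eta)^beta = 0.931^1.2967 = 0.9114
R(t) = exp(-0.9114)
R(t) = 0.402

0.402


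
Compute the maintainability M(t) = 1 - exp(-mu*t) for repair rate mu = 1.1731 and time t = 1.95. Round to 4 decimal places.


mu = 1.1731, t = 1.95
mu * t = 1.1731 * 1.95 = 2.2875
exp(-2.2875) = 0.1015
M(t) = 1 - 0.1015
M(t) = 0.8985

0.8985


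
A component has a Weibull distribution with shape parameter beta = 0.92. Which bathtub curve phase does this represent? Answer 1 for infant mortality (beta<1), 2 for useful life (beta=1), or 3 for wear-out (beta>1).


beta = 0.92
Compare beta to 1:
beta < 1 => infant mortality (phase 1)
beta = 1 => useful life (phase 2)
beta > 1 => wear-out (phase 3)
Since beta = 0.92, this is infant mortality (decreasing failure rate)
Phase = 1

1


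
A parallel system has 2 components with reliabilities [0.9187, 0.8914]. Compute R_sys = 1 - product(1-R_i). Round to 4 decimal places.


Components: [0.9187, 0.8914]
(1 - 0.9187) = 0.0813, running product = 0.0813
(1 - 0.8914) = 0.1086, running product = 0.0088
Product of (1-R_i) = 0.0088
R_sys = 1 - 0.0088 = 0.9912

0.9912


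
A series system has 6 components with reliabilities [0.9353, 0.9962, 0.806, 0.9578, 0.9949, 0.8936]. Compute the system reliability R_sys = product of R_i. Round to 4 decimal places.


Components: [0.9353, 0.9962, 0.806, 0.9578, 0.9949, 0.8936]
After component 1 (R=0.9353): product = 0.9353
After component 2 (R=0.9962): product = 0.9317
After component 3 (R=0.806): product = 0.751
After component 4 (R=0.9578): product = 0.7193
After component 5 (R=0.9949): product = 0.7156
After component 6 (R=0.8936): product = 0.6395
R_sys = 0.6395

0.6395


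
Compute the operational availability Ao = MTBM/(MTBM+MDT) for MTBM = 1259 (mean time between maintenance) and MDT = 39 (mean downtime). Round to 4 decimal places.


MTBM = 1259
MDT = 39
MTBM + MDT = 1298
Ao = 1259 / 1298
Ao = 0.97

0.97


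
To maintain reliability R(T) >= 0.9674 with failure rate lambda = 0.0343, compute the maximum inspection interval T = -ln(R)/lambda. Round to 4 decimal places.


R_target = 0.9674
lambda = 0.0343
-ln(0.9674) = 0.0331
T = 0.0331 / 0.0343
T = 0.9663

0.9663


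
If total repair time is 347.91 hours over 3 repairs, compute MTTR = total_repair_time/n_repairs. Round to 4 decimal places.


total_repair_time = 347.91
n_repairs = 3
MTTR = 347.91 / 3
MTTR = 115.97

115.97


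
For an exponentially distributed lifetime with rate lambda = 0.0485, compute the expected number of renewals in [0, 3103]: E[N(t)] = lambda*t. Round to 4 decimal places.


lambda = 0.0485
t = 3103
E[N(t)] = lambda * t
E[N(t)] = 0.0485 * 3103
E[N(t)] = 150.4955

150.4955


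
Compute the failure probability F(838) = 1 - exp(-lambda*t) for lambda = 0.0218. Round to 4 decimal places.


lambda = 0.0218, t = 838
lambda * t = 18.2684
exp(-18.2684) = 0.0
F(t) = 1 - 0.0
F(t) = 1.0

1.0


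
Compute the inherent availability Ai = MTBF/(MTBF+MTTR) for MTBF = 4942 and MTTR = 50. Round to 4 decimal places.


MTBF = 4942
MTTR = 50
MTBF + MTTR = 4992
Ai = 4942 / 4992
Ai = 0.99

0.99


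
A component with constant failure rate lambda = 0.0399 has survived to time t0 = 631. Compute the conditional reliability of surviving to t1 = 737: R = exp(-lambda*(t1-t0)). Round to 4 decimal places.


lambda = 0.0399
t0 = 631, t1 = 737
t1 - t0 = 106
lambda * (t1-t0) = 0.0399 * 106 = 4.2294
R = exp(-4.2294)
R = 0.0146

0.0146


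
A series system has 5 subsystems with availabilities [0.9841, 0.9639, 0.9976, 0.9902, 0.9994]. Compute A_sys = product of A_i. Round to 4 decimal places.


Subsystems: [0.9841, 0.9639, 0.9976, 0.9902, 0.9994]
After subsystem 1 (A=0.9841): product = 0.9841
After subsystem 2 (A=0.9639): product = 0.9486
After subsystem 3 (A=0.9976): product = 0.9463
After subsystem 4 (A=0.9902): product = 0.937
After subsystem 5 (A=0.9994): product = 0.9365
A_sys = 0.9365

0.9365


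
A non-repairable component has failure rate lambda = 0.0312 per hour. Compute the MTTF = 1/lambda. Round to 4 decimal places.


lambda = 0.0312
MTTF = 1 / 0.0312
MTTF = 32.0513

32.0513


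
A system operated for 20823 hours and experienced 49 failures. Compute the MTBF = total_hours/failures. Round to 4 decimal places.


total_hours = 20823
failures = 49
MTBF = 20823 / 49
MTBF = 424.9592

424.9592


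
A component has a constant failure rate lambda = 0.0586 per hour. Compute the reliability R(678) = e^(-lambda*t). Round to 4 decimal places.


lambda = 0.0586
t = 678
lambda * t = 39.7308
R(t) = e^(-39.7308)
R(t) = 0.0

0.0


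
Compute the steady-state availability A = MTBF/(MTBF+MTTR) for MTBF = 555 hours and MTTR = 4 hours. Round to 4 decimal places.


MTBF = 555
MTTR = 4
MTBF + MTTR = 559
A = 555 / 559
A = 0.9928

0.9928


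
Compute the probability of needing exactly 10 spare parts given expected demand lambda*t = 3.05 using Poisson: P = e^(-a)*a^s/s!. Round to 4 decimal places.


a = 3.05, s = 10
e^(-a) = e^(-3.05) = 0.0474
a^s = 3.05^10 = 69662.3937
s! = 3628800
P = 0.0474 * 69662.3937 / 3628800
P = 0.0009

0.0009


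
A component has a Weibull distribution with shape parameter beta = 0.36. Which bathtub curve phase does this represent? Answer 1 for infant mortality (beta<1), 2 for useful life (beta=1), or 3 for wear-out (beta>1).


beta = 0.36
Compare beta to 1:
beta < 1 => infant mortality (phase 1)
beta = 1 => useful life (phase 2)
beta > 1 => wear-out (phase 3)
Since beta = 0.36, this is infant mortality (decreasing failure rate)
Phase = 1

1


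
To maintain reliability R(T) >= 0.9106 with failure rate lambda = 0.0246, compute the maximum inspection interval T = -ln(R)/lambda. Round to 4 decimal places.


R_target = 0.9106
lambda = 0.0246
-ln(0.9106) = 0.0937
T = 0.0937 / 0.0246
T = 3.807

3.807


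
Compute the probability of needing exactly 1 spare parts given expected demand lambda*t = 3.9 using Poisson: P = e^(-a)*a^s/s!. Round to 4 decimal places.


a = 3.9, s = 1
e^(-a) = e^(-3.9) = 0.0202
a^s = 3.9^1 = 3.9
s! = 1
P = 0.0202 * 3.9 / 1
P = 0.0789

0.0789


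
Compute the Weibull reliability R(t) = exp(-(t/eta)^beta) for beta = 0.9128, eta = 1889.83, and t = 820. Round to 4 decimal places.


beta = 0.9128, eta = 1889.83, t = 820
t/eta = 820 / 1889.83 = 0.4339
(t/eta)^beta = 0.4339^0.9128 = 0.4667
R(t) = exp(-0.4667)
R(t) = 0.6271

0.6271


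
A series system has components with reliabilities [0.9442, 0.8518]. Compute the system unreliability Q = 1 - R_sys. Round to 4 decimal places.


Components: [0.9442, 0.8518]
After component 1: product = 0.9442
After component 2: product = 0.8043
R_sys = 0.8043
Q = 1 - 0.8043 = 0.1957

0.1957


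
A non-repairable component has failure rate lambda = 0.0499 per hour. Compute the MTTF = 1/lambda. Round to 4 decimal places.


lambda = 0.0499
MTTF = 1 / 0.0499
MTTF = 20.0401

20.0401


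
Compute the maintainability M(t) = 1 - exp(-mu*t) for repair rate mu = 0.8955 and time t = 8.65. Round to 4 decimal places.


mu = 0.8955, t = 8.65
mu * t = 0.8955 * 8.65 = 7.7461
exp(-7.7461) = 0.0004
M(t) = 1 - 0.0004
M(t) = 0.9996

0.9996


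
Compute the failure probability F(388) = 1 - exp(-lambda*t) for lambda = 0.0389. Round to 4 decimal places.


lambda = 0.0389, t = 388
lambda * t = 15.0932
exp(-15.0932) = 0.0
F(t) = 1 - 0.0
F(t) = 1.0

1.0


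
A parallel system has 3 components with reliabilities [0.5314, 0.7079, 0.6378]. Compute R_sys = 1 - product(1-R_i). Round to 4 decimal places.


Components: [0.5314, 0.7079, 0.6378]
(1 - 0.5314) = 0.4686, running product = 0.4686
(1 - 0.7079) = 0.2921, running product = 0.1369
(1 - 0.6378) = 0.3622, running product = 0.0496
Product of (1-R_i) = 0.0496
R_sys = 1 - 0.0496 = 0.9504

0.9504


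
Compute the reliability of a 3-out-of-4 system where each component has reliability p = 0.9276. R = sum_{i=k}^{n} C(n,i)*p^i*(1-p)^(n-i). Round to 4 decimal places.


k = 3, n = 4, p = 0.9276
i=3: C(4,3)=4 * 0.9276^3 * 0.0724^1 = 0.2311
i=4: C(4,4)=1 * 0.9276^4 * 0.0724^0 = 0.7404
R = sum of terms = 0.9715

0.9715


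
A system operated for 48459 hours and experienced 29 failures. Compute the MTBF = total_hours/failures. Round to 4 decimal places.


total_hours = 48459
failures = 29
MTBF = 48459 / 29
MTBF = 1671.0

1671.0


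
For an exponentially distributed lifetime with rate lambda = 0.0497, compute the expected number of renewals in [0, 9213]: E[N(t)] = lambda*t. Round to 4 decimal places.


lambda = 0.0497
t = 9213
E[N(t)] = lambda * t
E[N(t)] = 0.0497 * 9213
E[N(t)] = 457.8861

457.8861


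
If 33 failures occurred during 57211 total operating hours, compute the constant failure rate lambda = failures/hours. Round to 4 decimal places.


failures = 33
total_hours = 57211
lambda = 33 / 57211
lambda = 0.0006

0.0006


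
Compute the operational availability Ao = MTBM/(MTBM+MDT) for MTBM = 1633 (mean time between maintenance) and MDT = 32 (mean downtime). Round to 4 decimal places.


MTBM = 1633
MDT = 32
MTBM + MDT = 1665
Ao = 1633 / 1665
Ao = 0.9808

0.9808


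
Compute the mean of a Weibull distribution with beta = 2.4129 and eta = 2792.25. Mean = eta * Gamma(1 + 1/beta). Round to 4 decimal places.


beta = 2.4129, eta = 2792.25
1/beta = 0.4144
1 + 1/beta = 1.4144
Gamma(1.4144) = 0.8866
Mean = 2792.25 * 0.8866
Mean = 2475.5309

2475.5309


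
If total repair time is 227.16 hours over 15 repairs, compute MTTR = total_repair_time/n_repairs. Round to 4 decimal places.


total_repair_time = 227.16
n_repairs = 15
MTTR = 227.16 / 15
MTTR = 15.144

15.144


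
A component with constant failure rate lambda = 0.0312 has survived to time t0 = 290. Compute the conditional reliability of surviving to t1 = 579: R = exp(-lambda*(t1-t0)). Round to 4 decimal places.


lambda = 0.0312
t0 = 290, t1 = 579
t1 - t0 = 289
lambda * (t1-t0) = 0.0312 * 289 = 9.0168
R = exp(-9.0168)
R = 0.0001

0.0001


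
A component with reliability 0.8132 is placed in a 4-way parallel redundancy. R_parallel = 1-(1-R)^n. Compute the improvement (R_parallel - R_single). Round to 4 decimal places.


R_single = 0.8132, n = 4
1 - R_single = 0.1868
(1 - R_single)^n = 0.1868^4 = 0.0012
R_parallel = 1 - 0.0012 = 0.9988
Improvement = 0.9988 - 0.8132
Improvement = 0.1856

0.1856


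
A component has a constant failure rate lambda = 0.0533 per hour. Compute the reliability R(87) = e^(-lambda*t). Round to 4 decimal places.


lambda = 0.0533
t = 87
lambda * t = 4.6371
R(t) = e^(-4.6371)
R(t) = 0.0097

0.0097


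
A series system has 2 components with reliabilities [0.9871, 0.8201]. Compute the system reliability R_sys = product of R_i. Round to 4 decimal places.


Components: [0.9871, 0.8201]
After component 1 (R=0.9871): product = 0.9871
After component 2 (R=0.8201): product = 0.8095
R_sys = 0.8095

0.8095


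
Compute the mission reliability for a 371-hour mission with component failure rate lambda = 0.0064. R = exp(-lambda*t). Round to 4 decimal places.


lambda = 0.0064
mission_time = 371
lambda * t = 0.0064 * 371 = 2.3744
R = exp(-2.3744)
R = 0.0931

0.0931


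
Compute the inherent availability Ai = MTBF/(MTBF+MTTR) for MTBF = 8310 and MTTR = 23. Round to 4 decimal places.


MTBF = 8310
MTTR = 23
MTBF + MTTR = 8333
Ai = 8310 / 8333
Ai = 0.9972

0.9972


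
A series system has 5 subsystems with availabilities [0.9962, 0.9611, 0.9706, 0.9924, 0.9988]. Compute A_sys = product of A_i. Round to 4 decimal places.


Subsystems: [0.9962, 0.9611, 0.9706, 0.9924, 0.9988]
After subsystem 1 (A=0.9962): product = 0.9962
After subsystem 2 (A=0.9611): product = 0.9574
After subsystem 3 (A=0.9706): product = 0.9293
After subsystem 4 (A=0.9924): product = 0.9222
After subsystem 5 (A=0.9988): product = 0.9211
A_sys = 0.9211

0.9211


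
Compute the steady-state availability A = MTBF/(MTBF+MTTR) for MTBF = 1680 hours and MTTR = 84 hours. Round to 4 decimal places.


MTBF = 1680
MTTR = 84
MTBF + MTTR = 1764
A = 1680 / 1764
A = 0.9524

0.9524


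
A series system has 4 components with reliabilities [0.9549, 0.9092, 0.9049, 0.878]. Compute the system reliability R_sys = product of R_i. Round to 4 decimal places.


Components: [0.9549, 0.9092, 0.9049, 0.878]
After component 1 (R=0.9549): product = 0.9549
After component 2 (R=0.9092): product = 0.8682
After component 3 (R=0.9049): product = 0.7856
After component 4 (R=0.878): product = 0.6898
R_sys = 0.6898

0.6898


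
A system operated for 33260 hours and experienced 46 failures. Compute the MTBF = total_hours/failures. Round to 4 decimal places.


total_hours = 33260
failures = 46
MTBF = 33260 / 46
MTBF = 723.0435

723.0435


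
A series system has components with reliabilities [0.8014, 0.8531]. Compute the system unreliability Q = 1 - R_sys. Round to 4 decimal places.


Components: [0.8014, 0.8531]
After component 1: product = 0.8014
After component 2: product = 0.6837
R_sys = 0.6837
Q = 1 - 0.6837 = 0.3163

0.3163


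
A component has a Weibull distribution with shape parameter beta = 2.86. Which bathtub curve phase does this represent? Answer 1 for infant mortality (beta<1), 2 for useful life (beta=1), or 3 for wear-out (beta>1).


beta = 2.86
Compare beta to 1:
beta < 1 => infant mortality (phase 1)
beta = 1 => useful life (phase 2)
beta > 1 => wear-out (phase 3)
Since beta = 2.86, this is wear-out (increasing failure rate)
Phase = 3

3


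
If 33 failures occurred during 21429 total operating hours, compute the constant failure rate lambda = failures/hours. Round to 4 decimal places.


failures = 33
total_hours = 21429
lambda = 33 / 21429
lambda = 0.0015

0.0015


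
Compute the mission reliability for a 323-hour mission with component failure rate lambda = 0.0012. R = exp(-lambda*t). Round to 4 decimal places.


lambda = 0.0012
mission_time = 323
lambda * t = 0.0012 * 323 = 0.3876
R = exp(-0.3876)
R = 0.6787

0.6787


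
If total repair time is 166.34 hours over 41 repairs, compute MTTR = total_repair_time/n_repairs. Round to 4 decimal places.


total_repair_time = 166.34
n_repairs = 41
MTTR = 166.34 / 41
MTTR = 4.0571

4.0571


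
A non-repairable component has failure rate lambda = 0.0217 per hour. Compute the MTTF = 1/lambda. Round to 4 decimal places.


lambda = 0.0217
MTTF = 1 / 0.0217
MTTF = 46.0829

46.0829


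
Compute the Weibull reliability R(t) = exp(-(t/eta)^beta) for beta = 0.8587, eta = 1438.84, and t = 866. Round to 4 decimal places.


beta = 0.8587, eta = 1438.84, t = 866
t/eta = 866 / 1438.84 = 0.6019
(t/eta)^beta = 0.6019^0.8587 = 0.6466
R(t) = exp(-0.6466)
R(t) = 0.5238

0.5238


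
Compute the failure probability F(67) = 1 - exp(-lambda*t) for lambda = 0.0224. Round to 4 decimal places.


lambda = 0.0224, t = 67
lambda * t = 1.5008
exp(-1.5008) = 0.223
F(t) = 1 - 0.223
F(t) = 0.777

0.777


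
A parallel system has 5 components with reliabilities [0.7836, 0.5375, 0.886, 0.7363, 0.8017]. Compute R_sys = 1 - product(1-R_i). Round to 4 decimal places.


Components: [0.7836, 0.5375, 0.886, 0.7363, 0.8017]
(1 - 0.7836) = 0.2164, running product = 0.2164
(1 - 0.5375) = 0.4625, running product = 0.1001
(1 - 0.886) = 0.114, running product = 0.0114
(1 - 0.7363) = 0.2637, running product = 0.003
(1 - 0.8017) = 0.1983, running product = 0.0006
Product of (1-R_i) = 0.0006
R_sys = 1 - 0.0006 = 0.9994

0.9994


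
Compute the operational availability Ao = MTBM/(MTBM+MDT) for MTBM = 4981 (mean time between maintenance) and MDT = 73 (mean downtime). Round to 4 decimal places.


MTBM = 4981
MDT = 73
MTBM + MDT = 5054
Ao = 4981 / 5054
Ao = 0.9856

0.9856


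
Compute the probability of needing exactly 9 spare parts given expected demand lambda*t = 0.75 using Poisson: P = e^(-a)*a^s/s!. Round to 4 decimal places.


a = 0.75, s = 9
e^(-a) = e^(-0.75) = 0.4724
a^s = 0.75^9 = 0.0751
s! = 362880
P = 0.4724 * 0.0751 / 362880
P = 0.0

0.0


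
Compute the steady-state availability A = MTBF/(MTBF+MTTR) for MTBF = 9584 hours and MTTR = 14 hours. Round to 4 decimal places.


MTBF = 9584
MTTR = 14
MTBF + MTTR = 9598
A = 9584 / 9598
A = 0.9985

0.9985


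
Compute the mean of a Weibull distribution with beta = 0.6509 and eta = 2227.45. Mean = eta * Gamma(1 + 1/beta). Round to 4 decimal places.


beta = 0.6509, eta = 2227.45
1/beta = 1.5363
1 + 1/beta = 2.5363
Gamma(2.5363) = 1.3642
Mean = 2227.45 * 1.3642
Mean = 3038.6424

3038.6424


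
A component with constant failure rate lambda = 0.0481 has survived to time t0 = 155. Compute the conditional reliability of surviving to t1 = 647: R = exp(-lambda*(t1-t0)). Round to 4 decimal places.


lambda = 0.0481
t0 = 155, t1 = 647
t1 - t0 = 492
lambda * (t1-t0) = 0.0481 * 492 = 23.6652
R = exp(-23.6652)
R = 0.0

0.0


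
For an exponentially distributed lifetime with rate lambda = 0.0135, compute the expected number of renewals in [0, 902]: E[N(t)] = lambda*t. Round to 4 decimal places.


lambda = 0.0135
t = 902
E[N(t)] = lambda * t
E[N(t)] = 0.0135 * 902
E[N(t)] = 12.177

12.177


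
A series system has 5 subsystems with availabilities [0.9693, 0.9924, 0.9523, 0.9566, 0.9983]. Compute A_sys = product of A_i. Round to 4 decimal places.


Subsystems: [0.9693, 0.9924, 0.9523, 0.9566, 0.9983]
After subsystem 1 (A=0.9693): product = 0.9693
After subsystem 2 (A=0.9924): product = 0.9619
After subsystem 3 (A=0.9523): product = 0.916
After subsystem 4 (A=0.9566): product = 0.8763
After subsystem 5 (A=0.9983): product = 0.8748
A_sys = 0.8748

0.8748


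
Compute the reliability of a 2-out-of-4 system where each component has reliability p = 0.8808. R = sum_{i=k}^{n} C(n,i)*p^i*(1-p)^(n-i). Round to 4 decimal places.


k = 2, n = 4, p = 0.8808
i=2: C(4,2)=6 * 0.8808^2 * 0.1192^2 = 0.0661
i=3: C(4,3)=4 * 0.8808^3 * 0.1192^1 = 0.3258
i=4: C(4,4)=1 * 0.8808^4 * 0.1192^0 = 0.6019
R = sum of terms = 0.9938

0.9938


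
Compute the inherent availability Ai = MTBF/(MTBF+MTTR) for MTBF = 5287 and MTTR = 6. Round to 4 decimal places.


MTBF = 5287
MTTR = 6
MTBF + MTTR = 5293
Ai = 5287 / 5293
Ai = 0.9989

0.9989


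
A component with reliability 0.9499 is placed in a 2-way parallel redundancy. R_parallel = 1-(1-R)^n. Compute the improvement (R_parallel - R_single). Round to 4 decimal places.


R_single = 0.9499, n = 2
1 - R_single = 0.0501
(1 - R_single)^n = 0.0501^2 = 0.0025
R_parallel = 1 - 0.0025 = 0.9975
Improvement = 0.9975 - 0.9499
Improvement = 0.0476

0.0476


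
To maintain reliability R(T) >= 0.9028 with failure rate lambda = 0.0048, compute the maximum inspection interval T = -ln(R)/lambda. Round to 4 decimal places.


R_target = 0.9028
lambda = 0.0048
-ln(0.9028) = 0.1023
T = 0.1023 / 0.0048
T = 21.303

21.303


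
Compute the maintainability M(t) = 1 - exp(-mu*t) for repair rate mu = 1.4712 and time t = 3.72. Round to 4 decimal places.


mu = 1.4712, t = 3.72
mu * t = 1.4712 * 3.72 = 5.4729
exp(-5.4729) = 0.0042
M(t) = 1 - 0.0042
M(t) = 0.9958

0.9958


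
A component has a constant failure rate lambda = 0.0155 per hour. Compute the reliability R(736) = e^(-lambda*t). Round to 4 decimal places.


lambda = 0.0155
t = 736
lambda * t = 11.408
R(t) = e^(-11.408)
R(t) = 0.0

0.0


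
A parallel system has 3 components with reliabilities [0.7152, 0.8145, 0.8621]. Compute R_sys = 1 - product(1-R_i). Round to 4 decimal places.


Components: [0.7152, 0.8145, 0.8621]
(1 - 0.7152) = 0.2848, running product = 0.2848
(1 - 0.8145) = 0.1855, running product = 0.0528
(1 - 0.8621) = 0.1379, running product = 0.0073
Product of (1-R_i) = 0.0073
R_sys = 1 - 0.0073 = 0.9927

0.9927


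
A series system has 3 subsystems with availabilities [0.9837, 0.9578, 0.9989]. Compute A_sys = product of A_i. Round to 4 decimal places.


Subsystems: [0.9837, 0.9578, 0.9989]
After subsystem 1 (A=0.9837): product = 0.9837
After subsystem 2 (A=0.9578): product = 0.9422
After subsystem 3 (A=0.9989): product = 0.9412
A_sys = 0.9412

0.9412


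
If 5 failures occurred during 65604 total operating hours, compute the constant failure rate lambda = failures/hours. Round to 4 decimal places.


failures = 5
total_hours = 65604
lambda = 5 / 65604
lambda = 0.0001

0.0001


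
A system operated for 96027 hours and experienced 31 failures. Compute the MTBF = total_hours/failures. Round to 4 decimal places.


total_hours = 96027
failures = 31
MTBF = 96027 / 31
MTBF = 3097.6452

3097.6452


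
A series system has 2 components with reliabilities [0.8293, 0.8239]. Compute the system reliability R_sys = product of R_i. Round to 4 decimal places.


Components: [0.8293, 0.8239]
After component 1 (R=0.8293): product = 0.8293
After component 2 (R=0.8239): product = 0.6833
R_sys = 0.6833

0.6833


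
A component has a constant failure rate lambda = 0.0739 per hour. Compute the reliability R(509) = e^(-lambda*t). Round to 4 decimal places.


lambda = 0.0739
t = 509
lambda * t = 37.6151
R(t) = e^(-37.6151)
R(t) = 0.0

0.0


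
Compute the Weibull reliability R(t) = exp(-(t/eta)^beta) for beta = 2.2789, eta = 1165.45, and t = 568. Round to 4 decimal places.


beta = 2.2789, eta = 1165.45, t = 568
t/eta = 568 / 1165.45 = 0.4874
(t/eta)^beta = 0.4874^2.2789 = 0.1944
R(t) = exp(-0.1944)
R(t) = 0.8233

0.8233


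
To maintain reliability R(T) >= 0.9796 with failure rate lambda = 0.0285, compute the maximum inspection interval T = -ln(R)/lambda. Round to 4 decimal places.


R_target = 0.9796
lambda = 0.0285
-ln(0.9796) = 0.0206
T = 0.0206 / 0.0285
T = 0.7232

0.7232


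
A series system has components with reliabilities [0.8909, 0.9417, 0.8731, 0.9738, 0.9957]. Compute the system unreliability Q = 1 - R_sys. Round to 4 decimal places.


Components: [0.8909, 0.9417, 0.8731, 0.9738, 0.9957]
After component 1: product = 0.8909
After component 2: product = 0.839
After component 3: product = 0.7325
After component 4: product = 0.7133
After component 5: product = 0.7102
R_sys = 0.7102
Q = 1 - 0.7102 = 0.2898

0.2898


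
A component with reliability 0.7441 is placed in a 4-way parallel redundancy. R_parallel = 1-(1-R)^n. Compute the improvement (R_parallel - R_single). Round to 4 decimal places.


R_single = 0.7441, n = 4
1 - R_single = 0.2559
(1 - R_single)^n = 0.2559^4 = 0.0043
R_parallel = 1 - 0.0043 = 0.9957
Improvement = 0.9957 - 0.7441
Improvement = 0.2516

0.2516


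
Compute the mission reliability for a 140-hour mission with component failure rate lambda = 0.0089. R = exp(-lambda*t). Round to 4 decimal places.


lambda = 0.0089
mission_time = 140
lambda * t = 0.0089 * 140 = 1.246
R = exp(-1.246)
R = 0.2877

0.2877


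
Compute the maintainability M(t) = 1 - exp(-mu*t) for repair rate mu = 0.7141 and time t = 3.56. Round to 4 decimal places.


mu = 0.7141, t = 3.56
mu * t = 0.7141 * 3.56 = 2.5422
exp(-2.5422) = 0.0787
M(t) = 1 - 0.0787
M(t) = 0.9213

0.9213


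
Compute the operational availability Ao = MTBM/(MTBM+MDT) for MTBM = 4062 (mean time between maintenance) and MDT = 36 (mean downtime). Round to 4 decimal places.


MTBM = 4062
MDT = 36
MTBM + MDT = 4098
Ao = 4062 / 4098
Ao = 0.9912

0.9912


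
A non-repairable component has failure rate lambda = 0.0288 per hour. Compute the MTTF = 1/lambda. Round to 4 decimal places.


lambda = 0.0288
MTTF = 1 / 0.0288
MTTF = 34.7222

34.7222


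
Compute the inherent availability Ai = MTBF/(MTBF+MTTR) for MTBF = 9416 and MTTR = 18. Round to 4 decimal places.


MTBF = 9416
MTTR = 18
MTBF + MTTR = 9434
Ai = 9416 / 9434
Ai = 0.9981

0.9981


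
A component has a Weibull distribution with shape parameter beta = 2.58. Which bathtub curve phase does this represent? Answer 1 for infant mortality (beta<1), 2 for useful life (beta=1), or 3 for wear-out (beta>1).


beta = 2.58
Compare beta to 1:
beta < 1 => infant mortality (phase 1)
beta = 1 => useful life (phase 2)
beta > 1 => wear-out (phase 3)
Since beta = 2.58, this is wear-out (increasing failure rate)
Phase = 3

3


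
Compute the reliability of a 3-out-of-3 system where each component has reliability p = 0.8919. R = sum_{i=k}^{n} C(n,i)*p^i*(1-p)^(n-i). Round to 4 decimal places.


k = 3, n = 3, p = 0.8919
i=3: C(3,3)=1 * 0.8919^3 * 0.1081^0 = 0.7095
R = sum of terms = 0.7095

0.7095


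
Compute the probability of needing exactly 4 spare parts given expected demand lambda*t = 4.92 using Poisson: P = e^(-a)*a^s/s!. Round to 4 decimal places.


a = 4.92, s = 4
e^(-a) = e^(-4.92) = 0.0073
a^s = 4.92^4 = 585.9498
s! = 24
P = 0.0073 * 585.9498 / 24
P = 0.1782

0.1782


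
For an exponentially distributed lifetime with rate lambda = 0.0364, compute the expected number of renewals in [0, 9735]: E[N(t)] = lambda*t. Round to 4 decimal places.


lambda = 0.0364
t = 9735
E[N(t)] = lambda * t
E[N(t)] = 0.0364 * 9735
E[N(t)] = 354.354

354.354


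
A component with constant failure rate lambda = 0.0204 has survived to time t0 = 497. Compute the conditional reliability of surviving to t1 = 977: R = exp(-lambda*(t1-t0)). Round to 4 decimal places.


lambda = 0.0204
t0 = 497, t1 = 977
t1 - t0 = 480
lambda * (t1-t0) = 0.0204 * 480 = 9.792
R = exp(-9.792)
R = 0.0001

0.0001


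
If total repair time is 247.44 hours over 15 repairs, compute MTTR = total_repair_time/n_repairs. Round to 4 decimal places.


total_repair_time = 247.44
n_repairs = 15
MTTR = 247.44 / 15
MTTR = 16.496

16.496


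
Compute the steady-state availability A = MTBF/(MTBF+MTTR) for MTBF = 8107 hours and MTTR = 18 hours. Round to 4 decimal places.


MTBF = 8107
MTTR = 18
MTBF + MTTR = 8125
A = 8107 / 8125
A = 0.9978

0.9978


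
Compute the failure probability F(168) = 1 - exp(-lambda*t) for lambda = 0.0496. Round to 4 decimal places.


lambda = 0.0496, t = 168
lambda * t = 8.3328
exp(-8.3328) = 0.0002
F(t) = 1 - 0.0002
F(t) = 0.9998

0.9998


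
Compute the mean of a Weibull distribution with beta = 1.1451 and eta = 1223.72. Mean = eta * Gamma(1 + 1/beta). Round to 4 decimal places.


beta = 1.1451, eta = 1223.72
1/beta = 0.8733
1 + 1/beta = 1.8733
Gamma(1.8733) = 0.9529
Mean = 1223.72 * 0.9529
Mean = 1166.0746

1166.0746


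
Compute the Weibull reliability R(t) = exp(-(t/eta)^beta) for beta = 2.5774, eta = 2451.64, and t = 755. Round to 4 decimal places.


beta = 2.5774, eta = 2451.64, t = 755
t/eta = 755 / 2451.64 = 0.308
(t/eta)^beta = 0.308^2.5774 = 0.048
R(t) = exp(-0.048)
R(t) = 0.9531

0.9531


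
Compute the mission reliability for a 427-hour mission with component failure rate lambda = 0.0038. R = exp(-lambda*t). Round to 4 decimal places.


lambda = 0.0038
mission_time = 427
lambda * t = 0.0038 * 427 = 1.6226
R = exp(-1.6226)
R = 0.1974

0.1974


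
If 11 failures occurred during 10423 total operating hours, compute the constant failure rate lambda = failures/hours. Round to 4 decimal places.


failures = 11
total_hours = 10423
lambda = 11 / 10423
lambda = 0.0011

0.0011


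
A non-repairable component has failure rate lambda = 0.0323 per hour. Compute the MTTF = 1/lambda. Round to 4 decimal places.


lambda = 0.0323
MTTF = 1 / 0.0323
MTTF = 30.9598

30.9598


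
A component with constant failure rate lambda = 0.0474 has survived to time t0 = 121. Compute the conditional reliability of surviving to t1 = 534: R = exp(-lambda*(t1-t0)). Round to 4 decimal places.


lambda = 0.0474
t0 = 121, t1 = 534
t1 - t0 = 413
lambda * (t1-t0) = 0.0474 * 413 = 19.5762
R = exp(-19.5762)
R = 0.0

0.0


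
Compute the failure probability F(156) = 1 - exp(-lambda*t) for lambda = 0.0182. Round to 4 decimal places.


lambda = 0.0182, t = 156
lambda * t = 2.8392
exp(-2.8392) = 0.0585
F(t) = 1 - 0.0585
F(t) = 0.9415

0.9415


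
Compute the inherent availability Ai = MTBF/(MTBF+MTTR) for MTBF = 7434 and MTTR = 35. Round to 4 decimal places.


MTBF = 7434
MTTR = 35
MTBF + MTTR = 7469
Ai = 7434 / 7469
Ai = 0.9953

0.9953
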